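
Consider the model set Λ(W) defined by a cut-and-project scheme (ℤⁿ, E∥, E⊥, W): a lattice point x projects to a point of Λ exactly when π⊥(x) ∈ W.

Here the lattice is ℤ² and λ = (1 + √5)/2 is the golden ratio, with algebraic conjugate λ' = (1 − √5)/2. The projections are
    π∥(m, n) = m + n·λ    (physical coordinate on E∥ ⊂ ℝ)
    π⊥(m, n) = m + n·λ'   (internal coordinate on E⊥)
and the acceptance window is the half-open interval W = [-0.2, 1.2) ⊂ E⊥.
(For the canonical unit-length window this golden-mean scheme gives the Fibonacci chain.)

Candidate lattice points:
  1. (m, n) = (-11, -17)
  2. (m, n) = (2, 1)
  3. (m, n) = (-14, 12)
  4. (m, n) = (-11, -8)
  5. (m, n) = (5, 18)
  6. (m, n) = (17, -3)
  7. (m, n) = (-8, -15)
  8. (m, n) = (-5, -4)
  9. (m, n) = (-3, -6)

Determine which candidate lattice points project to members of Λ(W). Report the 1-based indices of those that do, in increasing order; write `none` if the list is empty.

Compute λ' = (1−√5)/2 = -0.6180, so π⊥(m,n) = m -0.6180·n.
#1 (-11,-17): internal coord -11 + (-17)·λ' = -0.4934; -0.4934 ∉ [-0.2, 1.2) → out
#2 (2,1): internal coord 2 + (1)·λ' = +1.3820; +1.3820 ∉ [-0.2, 1.2) → out
#3 (-14,12): internal coord -14 + (12)·λ' = -21.4164; -21.4164 ∉ [-0.2, 1.2) → out
#4 (-11,-8): internal coord -11 + (-8)·λ' = -6.0557; -6.0557 ∉ [-0.2, 1.2) → out
#5 (5,18): internal coord 5 + (18)·λ' = -6.1246; -6.1246 ∉ [-0.2, 1.2) → out
#6 (17,-3): internal coord 17 + (-3)·λ' = +18.8541; +18.8541 ∉ [-0.2, 1.2) → out
#7 (-8,-15): internal coord -8 + (-15)·λ' = +1.2705; +1.2705 ∉ [-0.2, 1.2) → out
#8 (-5,-4): internal coord -5 + (-4)·λ' = -2.5279; -2.5279 ∉ [-0.2, 1.2) → out
#9 (-3,-6): internal coord -3 + (-6)·λ' = +0.7082; +0.7082 ∈ [-0.2, 1.2) → IN Λ

9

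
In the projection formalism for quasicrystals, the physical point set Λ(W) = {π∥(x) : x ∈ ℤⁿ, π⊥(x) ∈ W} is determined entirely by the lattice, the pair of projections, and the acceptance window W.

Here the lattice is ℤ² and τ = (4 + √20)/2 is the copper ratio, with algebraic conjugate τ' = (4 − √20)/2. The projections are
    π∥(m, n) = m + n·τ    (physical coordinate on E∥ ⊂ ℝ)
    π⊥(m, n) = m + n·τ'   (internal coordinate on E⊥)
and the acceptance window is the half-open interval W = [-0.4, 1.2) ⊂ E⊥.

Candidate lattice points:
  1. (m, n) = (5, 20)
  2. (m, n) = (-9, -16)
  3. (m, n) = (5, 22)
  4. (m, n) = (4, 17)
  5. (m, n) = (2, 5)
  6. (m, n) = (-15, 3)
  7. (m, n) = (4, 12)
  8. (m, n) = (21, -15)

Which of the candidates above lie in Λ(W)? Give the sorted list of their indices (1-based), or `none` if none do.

τ' = (4−√20)/2 ≈ -0.23607.
candidate 1: (m,n)=(5,20) → π∥ = 5+20·τ ≈ 89.72136, π⊥ = 5+20·τ' ≈ 0.27864 ∈ [-0.4, 1.2) ⇒ IN Λ
candidate 2: (m,n)=(-9,-16) → π∥ = -9-16·τ ≈ -76.77709, π⊥ = -9-16·τ' ≈ -5.22291 ∉ [-0.4, 1.2) ⇒ out
candidate 3: (m,n)=(5,22) → π∥ = 5+22·τ ≈ 98.19350, π⊥ = 5+22·τ' ≈ -0.19350 ∈ [-0.4, 1.2) ⇒ IN Λ
candidate 4: (m,n)=(4,17) → π∥ = 4+17·τ ≈ 76.01316, π⊥ = 4+17·τ' ≈ -0.01316 ∈ [-0.4, 1.2) ⇒ IN Λ
candidate 5: (m,n)=(2,5) → π∥ = 2+5·τ ≈ 23.18034, π⊥ = 2+5·τ' ≈ 0.81966 ∈ [-0.4, 1.2) ⇒ IN Λ
candidate 6: (m,n)=(-15,3) → π∥ = -15+3·τ ≈ -2.29180, π⊥ = -15+3·τ' ≈ -15.70820 ∉ [-0.4, 1.2) ⇒ out
candidate 7: (m,n)=(4,12) → π∥ = 4+12·τ ≈ 54.83282, π⊥ = 4+12·τ' ≈ 1.16718 ∈ [-0.4, 1.2) ⇒ IN Λ
candidate 8: (m,n)=(21,-15) → π∥ = 21-15·τ ≈ -42.54102, π⊥ = 21-15·τ' ≈ 24.54102 ∉ [-0.4, 1.2) ⇒ out

1, 3, 4, 5, 7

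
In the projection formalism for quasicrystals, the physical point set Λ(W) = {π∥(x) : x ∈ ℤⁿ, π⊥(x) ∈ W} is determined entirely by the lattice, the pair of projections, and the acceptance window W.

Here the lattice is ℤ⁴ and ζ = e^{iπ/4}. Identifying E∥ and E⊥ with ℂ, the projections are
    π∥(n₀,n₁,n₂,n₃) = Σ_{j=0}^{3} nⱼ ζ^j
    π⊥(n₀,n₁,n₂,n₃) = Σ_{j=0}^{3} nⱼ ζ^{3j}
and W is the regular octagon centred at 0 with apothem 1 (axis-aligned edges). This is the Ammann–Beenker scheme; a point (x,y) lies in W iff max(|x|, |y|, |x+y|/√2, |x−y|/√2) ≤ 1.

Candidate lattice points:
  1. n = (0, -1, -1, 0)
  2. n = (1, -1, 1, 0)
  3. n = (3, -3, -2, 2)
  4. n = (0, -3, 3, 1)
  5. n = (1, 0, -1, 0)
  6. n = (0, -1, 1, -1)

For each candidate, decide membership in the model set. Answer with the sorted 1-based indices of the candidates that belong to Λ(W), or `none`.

1

With ζ = e^{iπ/4} the internal vectors are ζ^0,ζ^3,ζ^6,ζ^9.
#1 (0, -1, -1, 0): internal (0.70711, 0.29289); octagon support 0.70711 vs apothem 1 → ∈ W
#2 (1, -1, 1, 0): internal (1.70711, -1.70711); octagon support 2.41421 vs apothem 1 → ∉ W
#3 (3, -3, -2, 2): internal (6.53553, 1.29289); octagon support 6.53553 vs apothem 1 → ∉ W
#4 (0, -3, 3, 1): internal (2.82843, -4.41421); octagon support 5.12132 vs apothem 1 → ∉ W
#5 (1, 0, -1, 0): internal (1.00000, 1.00000); octagon support 1.41421 vs apothem 1 → ∉ W
#6 (0, -1, 1, -1): internal (0.00000, -2.41421); octagon support 2.41421 vs apothem 1 → ∉ W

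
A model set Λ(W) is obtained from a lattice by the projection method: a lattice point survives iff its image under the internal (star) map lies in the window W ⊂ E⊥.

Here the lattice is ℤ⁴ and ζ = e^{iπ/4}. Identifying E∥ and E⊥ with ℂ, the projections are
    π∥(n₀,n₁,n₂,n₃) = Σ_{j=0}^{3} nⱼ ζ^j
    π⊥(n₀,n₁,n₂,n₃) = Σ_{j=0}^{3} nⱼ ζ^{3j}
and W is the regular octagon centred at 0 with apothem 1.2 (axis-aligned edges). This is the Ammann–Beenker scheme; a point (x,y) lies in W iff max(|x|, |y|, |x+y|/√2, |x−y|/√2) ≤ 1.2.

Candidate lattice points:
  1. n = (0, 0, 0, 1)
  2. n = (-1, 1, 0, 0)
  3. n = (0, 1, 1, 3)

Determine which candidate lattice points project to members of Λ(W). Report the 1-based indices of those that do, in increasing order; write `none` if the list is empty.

With ζ = e^{iπ/4} the internal vectors are ζ^0,ζ^3,ζ^6,ζ^9.
candidate 1: n = (0, 0, 0, 1) → π⊥ ≈ (+0.7071, +0.7071); max(|x|,|y|,|x±y|/√2) = 1.0000 ≤ 1.2 ⇒ ∈ W
candidate 2: n = (-1, 1, 0, 0) → π⊥ ≈ (-1.7071, +0.7071); max(|x|,|y|,|x±y|/√2) = 1.7071 > 1.2 ⇒ ∉ W
candidate 3: n = (0, 1, 1, 3) → π⊥ ≈ (+1.4142, +1.8284); max(|x|,|y|,|x±y|/√2) = 2.2929 > 1.2 ⇒ ∉ W

1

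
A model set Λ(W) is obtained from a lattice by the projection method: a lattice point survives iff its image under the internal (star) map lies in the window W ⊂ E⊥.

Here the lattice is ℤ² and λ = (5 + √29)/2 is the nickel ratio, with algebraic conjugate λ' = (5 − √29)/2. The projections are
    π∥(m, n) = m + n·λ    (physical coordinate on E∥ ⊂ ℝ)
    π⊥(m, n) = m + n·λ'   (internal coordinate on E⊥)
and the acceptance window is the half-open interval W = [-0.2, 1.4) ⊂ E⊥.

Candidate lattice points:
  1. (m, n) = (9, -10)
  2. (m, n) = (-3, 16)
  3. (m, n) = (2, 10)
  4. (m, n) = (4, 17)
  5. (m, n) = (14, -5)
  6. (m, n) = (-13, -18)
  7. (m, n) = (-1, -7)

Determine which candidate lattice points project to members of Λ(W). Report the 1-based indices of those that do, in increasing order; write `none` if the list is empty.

3, 4, 7

Numerically λ ≈ 5.1926 and λ' = −1/λ ≈ -0.1926.
[1] lift (9,-10): star map gives 10.9258; window check -0.2 ≤ 10.9258 < 1.4 is false → out
[2] lift (-3,16): star map gives -6.0813; window check -0.2 ≤ -6.0813 < 1.4 is false → out
[3] lift (2,10): star map gives 0.0742; window check -0.2 ≤ 0.0742 < 1.4 is true → IN Λ
[4] lift (4,17): star map gives 0.7261; window check -0.2 ≤ 0.7261 < 1.4 is true → IN Λ
[5] lift (14,-5): star map gives 14.9629; window check -0.2 ≤ 14.9629 < 1.4 is false → out
[6] lift (-13,-18): star map gives -9.5335; window check -0.2 ≤ -9.5335 < 1.4 is false → out
[7] lift (-1,-7): star map gives 0.3481; window check -0.2 ≤ 0.3481 < 1.4 is true → IN Λ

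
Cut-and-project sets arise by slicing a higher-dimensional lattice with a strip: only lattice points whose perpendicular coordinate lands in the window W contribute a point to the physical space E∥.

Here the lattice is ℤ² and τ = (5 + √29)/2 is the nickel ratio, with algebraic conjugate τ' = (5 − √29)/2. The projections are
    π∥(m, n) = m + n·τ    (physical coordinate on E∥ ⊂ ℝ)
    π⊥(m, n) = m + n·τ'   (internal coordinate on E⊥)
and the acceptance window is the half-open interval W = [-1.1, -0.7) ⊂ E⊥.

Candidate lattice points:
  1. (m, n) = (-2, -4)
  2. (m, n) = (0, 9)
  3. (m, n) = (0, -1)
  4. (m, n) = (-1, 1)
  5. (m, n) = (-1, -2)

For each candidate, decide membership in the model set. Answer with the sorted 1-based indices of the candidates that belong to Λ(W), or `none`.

none

Compute τ' = (5−√29)/2 = -0.19258, so π⊥(m,n) = m -0.19258·n.
#1 (-2,-4): internal coord -2 + (-4)·τ' = -1.22967; -1.22967 ∉ [-1.1, -0.7) → out
#2 (0,9): internal coord 0 + (9)·τ' = -1.73324; -1.73324 ∉ [-1.1, -0.7) → out
#3 (0,-1): internal coord 0 + (-1)·τ' = +0.19258; +0.19258 ∉ [-1.1, -0.7) → out
#4 (-1,1): internal coord -1 + (1)·τ' = -1.19258; -1.19258 ∉ [-1.1, -0.7) → out
#5 (-1,-2): internal coord -1 + (-2)·τ' = -0.61484; -0.61484 ∉ [-1.1, -0.7) → out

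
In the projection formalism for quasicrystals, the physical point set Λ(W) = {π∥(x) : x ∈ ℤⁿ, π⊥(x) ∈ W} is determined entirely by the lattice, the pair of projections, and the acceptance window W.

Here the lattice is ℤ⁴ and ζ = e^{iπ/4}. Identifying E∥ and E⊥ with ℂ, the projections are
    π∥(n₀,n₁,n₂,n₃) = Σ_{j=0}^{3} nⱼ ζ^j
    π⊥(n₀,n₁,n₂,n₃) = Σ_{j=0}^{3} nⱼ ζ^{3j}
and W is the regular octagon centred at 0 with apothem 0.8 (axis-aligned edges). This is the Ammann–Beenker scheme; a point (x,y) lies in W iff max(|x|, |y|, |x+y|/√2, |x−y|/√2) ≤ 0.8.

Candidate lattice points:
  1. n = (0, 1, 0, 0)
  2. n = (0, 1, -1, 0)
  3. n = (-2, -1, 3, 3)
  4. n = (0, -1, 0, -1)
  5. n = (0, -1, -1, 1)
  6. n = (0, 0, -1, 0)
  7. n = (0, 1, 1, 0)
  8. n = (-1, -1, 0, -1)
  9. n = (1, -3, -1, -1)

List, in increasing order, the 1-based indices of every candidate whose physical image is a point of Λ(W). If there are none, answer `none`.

π⊥(n) = n₀ + n₁ζ³ + n₂ζ⁶ + n₃ζ⁹ where ζ = e^{iπ/4}.
candidate 1: n = (0, 1, 0, 0) → π⊥ ≈ (-0.7071, +0.7071); max(|x|,|y|,|x±y|/√2) = 1.0000 > 0.8 ⇒ ∉ W
candidate 2: n = (0, 1, -1, 0) → π⊥ ≈ (-0.7071, +1.7071); max(|x|,|y|,|x±y|/√2) = 1.7071 > 0.8 ⇒ ∉ W
candidate 3: n = (-2, -1, 3, 3) → π⊥ ≈ (+0.8284, -1.5858); max(|x|,|y|,|x±y|/√2) = 1.7071 > 0.8 ⇒ ∉ W
candidate 4: n = (0, -1, 0, -1) → π⊥ ≈ (+0.0000, -1.4142); max(|x|,|y|,|x±y|/√2) = 1.4142 > 0.8 ⇒ ∉ W
candidate 5: n = (0, -1, -1, 1) → π⊥ ≈ (+1.4142, +1.0000); max(|x|,|y|,|x±y|/√2) = 1.7071 > 0.8 ⇒ ∉ W
candidate 6: n = (0, 0, -1, 0) → π⊥ ≈ (+0.0000, +1.0000); max(|x|,|y|,|x±y|/√2) = 1.0000 > 0.8 ⇒ ∉ W
candidate 7: n = (0, 1, 1, 0) → π⊥ ≈ (-0.7071, -0.2929); max(|x|,|y|,|x±y|/√2) = 0.7071 ≤ 0.8 ⇒ ∈ W
candidate 8: n = (-1, -1, 0, -1) → π⊥ ≈ (-1.0000, -1.4142); max(|x|,|y|,|x±y|/√2) = 1.7071 > 0.8 ⇒ ∉ W
candidate 9: n = (1, -3, -1, -1) → π⊥ ≈ (+2.4142, -1.8284); max(|x|,|y|,|x±y|/√2) = 3.0000 > 0.8 ⇒ ∉ W

7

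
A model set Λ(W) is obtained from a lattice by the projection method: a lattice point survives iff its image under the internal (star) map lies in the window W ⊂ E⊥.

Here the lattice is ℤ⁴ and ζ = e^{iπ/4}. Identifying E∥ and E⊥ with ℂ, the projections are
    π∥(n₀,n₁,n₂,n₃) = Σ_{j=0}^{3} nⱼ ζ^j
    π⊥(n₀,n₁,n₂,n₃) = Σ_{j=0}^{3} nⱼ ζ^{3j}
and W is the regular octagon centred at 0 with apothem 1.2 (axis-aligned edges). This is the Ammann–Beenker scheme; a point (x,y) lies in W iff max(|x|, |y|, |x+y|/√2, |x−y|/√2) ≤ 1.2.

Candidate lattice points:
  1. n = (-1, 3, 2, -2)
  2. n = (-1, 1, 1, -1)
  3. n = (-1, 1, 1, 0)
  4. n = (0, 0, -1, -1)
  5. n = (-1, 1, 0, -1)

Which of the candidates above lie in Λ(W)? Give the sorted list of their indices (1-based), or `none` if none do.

4

With ζ = e^{iπ/4} the internal vectors are ζ^0,ζ^3,ζ^6,ζ^9.
#1 (-1, 3, 2, -2): internal (-4.535534, -1.292893); octagon support 4.535534 vs apothem 1.2 → ∉ W
#2 (-1, 1, 1, -1): internal (-2.414214, -1.000000); octagon support 2.414214 vs apothem 1.2 → ∉ W
#3 (-1, 1, 1, 0): internal (-1.707107, -0.292893); octagon support 1.707107 vs apothem 1.2 → ∉ W
#4 (0, 0, -1, -1): internal (-0.707107, 0.292893); octagon support 0.707107 vs apothem 1.2 → ∈ W
#5 (-1, 1, 0, -1): internal (-2.414214, 0.000000); octagon support 2.414214 vs apothem 1.2 → ∉ W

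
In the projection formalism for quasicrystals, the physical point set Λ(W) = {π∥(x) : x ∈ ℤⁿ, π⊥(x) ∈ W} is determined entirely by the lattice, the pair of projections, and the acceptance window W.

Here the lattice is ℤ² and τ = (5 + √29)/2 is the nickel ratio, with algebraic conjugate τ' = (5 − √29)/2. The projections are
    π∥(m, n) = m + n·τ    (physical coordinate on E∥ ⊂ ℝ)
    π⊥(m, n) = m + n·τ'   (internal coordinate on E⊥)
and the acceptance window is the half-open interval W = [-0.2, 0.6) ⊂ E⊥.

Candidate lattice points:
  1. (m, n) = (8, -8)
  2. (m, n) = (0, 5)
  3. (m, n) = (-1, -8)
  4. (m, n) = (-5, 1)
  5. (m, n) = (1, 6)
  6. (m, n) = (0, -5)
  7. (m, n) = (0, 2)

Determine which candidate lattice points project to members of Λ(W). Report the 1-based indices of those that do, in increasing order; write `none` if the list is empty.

3, 5

τ' = (5−√29)/2 ≈ -0.19258.
[1] lift (8,-8): star map gives 9.54066; window check -0.2 ≤ 9.54066 < 0.6 is false → out
[2] lift (0,5): star map gives -0.96291; window check -0.2 ≤ -0.96291 < 0.6 is false → out
[3] lift (-1,-8): star map gives 0.54066; window check -0.2 ≤ 0.54066 < 0.6 is true → IN Λ
[4] lift (-5,1): star map gives -5.19258; window check -0.2 ≤ -5.19258 < 0.6 is false → out
[5] lift (1,6): star map gives -0.15549; window check -0.2 ≤ -0.15549 < 0.6 is true → IN Λ
[6] lift (0,-5): star map gives 0.96291; window check -0.2 ≤ 0.96291 < 0.6 is false → out
[7] lift (0,2): star map gives -0.38516; window check -0.2 ≤ -0.38516 < 0.6 is false → out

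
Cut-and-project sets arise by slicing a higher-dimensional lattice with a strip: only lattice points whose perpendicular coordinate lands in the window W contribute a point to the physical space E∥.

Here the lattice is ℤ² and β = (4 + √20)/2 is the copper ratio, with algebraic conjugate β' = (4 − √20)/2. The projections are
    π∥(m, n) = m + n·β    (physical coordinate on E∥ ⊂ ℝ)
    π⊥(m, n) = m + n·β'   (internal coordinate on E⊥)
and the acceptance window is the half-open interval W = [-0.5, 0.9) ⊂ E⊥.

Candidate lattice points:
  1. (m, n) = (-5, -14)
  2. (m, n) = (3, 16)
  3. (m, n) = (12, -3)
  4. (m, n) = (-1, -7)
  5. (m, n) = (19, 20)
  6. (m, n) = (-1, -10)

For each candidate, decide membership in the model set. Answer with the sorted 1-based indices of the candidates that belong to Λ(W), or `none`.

4

β' = (4−√20)/2 ≈ -0.236068.
[1] lift (-5,-14): star map gives -1.695048; window check -0.5 ≤ -1.695048 < 0.9 is false → out
[2] lift (3,16): star map gives -0.777088; window check -0.5 ≤ -0.777088 < 0.9 is false → out
[3] lift (12,-3): star map gives 12.708204; window check -0.5 ≤ 12.708204 < 0.9 is false → out
[4] lift (-1,-7): star map gives 0.652476; window check -0.5 ≤ 0.652476 < 0.9 is true → IN Λ
[5] lift (19,20): star map gives 14.278640; window check -0.5 ≤ 14.278640 < 0.9 is false → out
[6] lift (-1,-10): star map gives 1.360680; window check -0.5 ≤ 1.360680 < 0.9 is false → out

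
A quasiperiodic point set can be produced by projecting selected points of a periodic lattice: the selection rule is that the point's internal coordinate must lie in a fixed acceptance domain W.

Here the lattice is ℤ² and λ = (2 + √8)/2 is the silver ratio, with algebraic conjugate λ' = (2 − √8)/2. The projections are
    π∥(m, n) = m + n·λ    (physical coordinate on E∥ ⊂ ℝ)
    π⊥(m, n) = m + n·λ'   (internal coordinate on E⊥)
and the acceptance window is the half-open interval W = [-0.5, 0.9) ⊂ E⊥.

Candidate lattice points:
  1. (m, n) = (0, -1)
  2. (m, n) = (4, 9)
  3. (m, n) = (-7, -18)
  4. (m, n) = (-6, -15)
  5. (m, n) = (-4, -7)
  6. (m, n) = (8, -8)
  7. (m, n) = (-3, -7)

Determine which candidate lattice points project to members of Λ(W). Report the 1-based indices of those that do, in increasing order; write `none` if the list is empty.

1, 2, 3, 4, 7

λ' = (2−√8)/2 ≈ -0.4142.
[1] lift (0,-1): star map gives 0.4142; window check -0.5 ≤ 0.4142 < 0.9 is true → IN Λ
[2] lift (4,9): star map gives 0.2721; window check -0.5 ≤ 0.2721 < 0.9 is true → IN Λ
[3] lift (-7,-18): star map gives 0.4558; window check -0.5 ≤ 0.4558 < 0.9 is true → IN Λ
[4] lift (-6,-15): star map gives 0.2132; window check -0.5 ≤ 0.2132 < 0.9 is true → IN Λ
[5] lift (-4,-7): star map gives -1.1005; window check -0.5 ≤ -1.1005 < 0.9 is false → out
[6] lift (8,-8): star map gives 11.3137; window check -0.5 ≤ 11.3137 < 0.9 is false → out
[7] lift (-3,-7): star map gives -0.1005; window check -0.5 ≤ -0.1005 < 0.9 is true → IN Λ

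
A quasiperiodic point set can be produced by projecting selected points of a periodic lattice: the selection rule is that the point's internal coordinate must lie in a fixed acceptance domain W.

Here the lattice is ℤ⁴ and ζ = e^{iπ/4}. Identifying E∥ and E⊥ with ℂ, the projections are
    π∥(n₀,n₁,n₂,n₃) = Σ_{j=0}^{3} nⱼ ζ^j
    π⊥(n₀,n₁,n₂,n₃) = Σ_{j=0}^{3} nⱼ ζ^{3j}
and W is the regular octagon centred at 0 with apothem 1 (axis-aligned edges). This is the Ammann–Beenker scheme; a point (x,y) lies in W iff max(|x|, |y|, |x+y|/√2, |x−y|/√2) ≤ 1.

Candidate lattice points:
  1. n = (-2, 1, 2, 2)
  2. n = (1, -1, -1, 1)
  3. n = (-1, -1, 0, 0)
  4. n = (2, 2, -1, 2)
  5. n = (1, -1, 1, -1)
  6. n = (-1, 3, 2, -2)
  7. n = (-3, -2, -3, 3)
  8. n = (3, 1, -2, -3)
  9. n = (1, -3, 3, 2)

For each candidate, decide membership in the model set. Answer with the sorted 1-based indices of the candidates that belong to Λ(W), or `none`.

With ζ = e^{iπ/4} the internal vectors are ζ^0,ζ^3,ζ^6,ζ^9.
#1 (-2, 1, 2, 2): internal (-1.2929, 0.1213); octagon support 1.2929 vs apothem 1 → ∉ W
#2 (1, -1, -1, 1): internal (2.4142, 1.0000); octagon support 2.4142 vs apothem 1 → ∉ W
#3 (-1, -1, 0, 0): internal (-0.2929, -0.7071); octagon support 0.7071 vs apothem 1 → ∈ W
#4 (2, 2, -1, 2): internal (2.0000, 3.8284); octagon support 4.1213 vs apothem 1 → ∉ W
#5 (1, -1, 1, -1): internal (1.0000, -2.4142); octagon support 2.4142 vs apothem 1 → ∉ W
#6 (-1, 3, 2, -2): internal (-4.5355, -1.2929); octagon support 4.5355 vs apothem 1 → ∉ W
#7 (-3, -2, -3, 3): internal (0.5355, 3.7071); octagon support 3.7071 vs apothem 1 → ∉ W
#8 (3, 1, -2, -3): internal (0.1716, 0.5858); octagon support 0.5858 vs apothem 1 → ∈ W
#9 (1, -3, 3, 2): internal (4.5355, -3.7071); octagon support 5.8284 vs apothem 1 → ∉ W

3, 8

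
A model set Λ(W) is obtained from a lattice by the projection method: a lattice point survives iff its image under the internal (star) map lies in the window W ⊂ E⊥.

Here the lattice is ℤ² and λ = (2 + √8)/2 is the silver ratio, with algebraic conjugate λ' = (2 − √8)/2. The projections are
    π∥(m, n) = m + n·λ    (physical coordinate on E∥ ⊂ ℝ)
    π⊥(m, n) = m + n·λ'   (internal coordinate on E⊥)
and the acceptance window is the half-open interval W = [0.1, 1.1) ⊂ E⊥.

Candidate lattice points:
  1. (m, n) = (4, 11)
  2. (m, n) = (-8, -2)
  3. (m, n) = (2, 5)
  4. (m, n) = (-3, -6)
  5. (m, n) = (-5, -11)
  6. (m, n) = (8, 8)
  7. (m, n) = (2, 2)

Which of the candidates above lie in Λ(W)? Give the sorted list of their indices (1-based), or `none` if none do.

Compute λ' = (2−√8)/2 = -0.414214, so π⊥(m,n) = m -0.414214·n.
[1] lift (4,11): star map gives -0.556349; window check 0.1 ≤ -0.556349 < 1.1 is false → out
[2] lift (-8,-2): star map gives -7.171573; window check 0.1 ≤ -7.171573 < 1.1 is false → out
[3] lift (2,5): star map gives -0.071068; window check 0.1 ≤ -0.071068 < 1.1 is false → out
[4] lift (-3,-6): star map gives -0.514719; window check 0.1 ≤ -0.514719 < 1.1 is false → out
[5] lift (-5,-11): star map gives -0.443651; window check 0.1 ≤ -0.443651 < 1.1 is false → out
[6] lift (8,8): star map gives 4.686292; window check 0.1 ≤ 4.686292 < 1.1 is false → out
[7] lift (2,2): star map gives 1.171573; window check 0.1 ≤ 1.171573 < 1.1 is false → out

none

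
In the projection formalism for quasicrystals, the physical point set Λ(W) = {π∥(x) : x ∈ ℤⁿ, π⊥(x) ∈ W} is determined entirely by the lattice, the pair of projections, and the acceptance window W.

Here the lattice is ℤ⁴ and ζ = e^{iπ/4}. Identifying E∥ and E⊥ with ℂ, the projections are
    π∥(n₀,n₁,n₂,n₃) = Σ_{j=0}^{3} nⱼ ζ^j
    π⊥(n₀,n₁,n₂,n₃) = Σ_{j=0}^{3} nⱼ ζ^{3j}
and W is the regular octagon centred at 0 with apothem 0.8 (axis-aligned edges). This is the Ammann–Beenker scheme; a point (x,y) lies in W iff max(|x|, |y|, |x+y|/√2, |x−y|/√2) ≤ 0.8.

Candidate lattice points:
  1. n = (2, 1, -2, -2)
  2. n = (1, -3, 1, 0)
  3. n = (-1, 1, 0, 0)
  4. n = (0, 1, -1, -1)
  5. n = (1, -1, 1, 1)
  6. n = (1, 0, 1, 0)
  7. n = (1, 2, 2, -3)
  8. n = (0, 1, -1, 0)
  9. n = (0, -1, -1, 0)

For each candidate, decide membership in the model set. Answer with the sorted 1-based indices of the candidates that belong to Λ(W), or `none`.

9

π⊥(n) = n₀ + n₁ζ³ + n₂ζ⁶ + n₃ζ⁹ where ζ = e^{iπ/4}.
candidate 1: n = (2, 1, -2, -2) → π⊥ ≈ (-0.1213, +1.2929); max(|x|,|y|,|x±y|/√2) = 1.2929 > 0.8 ⇒ ∉ W
candidate 2: n = (1, -3, 1, 0) → π⊥ ≈ (+3.1213, -3.1213); max(|x|,|y|,|x±y|/√2) = 4.4142 > 0.8 ⇒ ∉ W
candidate 3: n = (-1, 1, 0, 0) → π⊥ ≈ (-1.7071, +0.7071); max(|x|,|y|,|x±y|/√2) = 1.7071 > 0.8 ⇒ ∉ W
candidate 4: n = (0, 1, -1, -1) → π⊥ ≈ (-1.4142, +1.0000); max(|x|,|y|,|x±y|/√2) = 1.7071 > 0.8 ⇒ ∉ W
candidate 5: n = (1, -1, 1, 1) → π⊥ ≈ (+2.4142, -1.0000); max(|x|,|y|,|x±y|/√2) = 2.4142 > 0.8 ⇒ ∉ W
candidate 6: n = (1, 0, 1, 0) → π⊥ ≈ (+1.0000, -1.0000); max(|x|,|y|,|x±y|/√2) = 1.4142 > 0.8 ⇒ ∉ W
candidate 7: n = (1, 2, 2, -3) → π⊥ ≈ (-2.5355, -2.7071); max(|x|,|y|,|x±y|/√2) = 3.7071 > 0.8 ⇒ ∉ W
candidate 8: n = (0, 1, -1, 0) → π⊥ ≈ (-0.7071, +1.7071); max(|x|,|y|,|x±y|/√2) = 1.7071 > 0.8 ⇒ ∉ W
candidate 9: n = (0, -1, -1, 0) → π⊥ ≈ (+0.7071, +0.2929); max(|x|,|y|,|x±y|/√2) = 0.7071 ≤ 0.8 ⇒ ∈ W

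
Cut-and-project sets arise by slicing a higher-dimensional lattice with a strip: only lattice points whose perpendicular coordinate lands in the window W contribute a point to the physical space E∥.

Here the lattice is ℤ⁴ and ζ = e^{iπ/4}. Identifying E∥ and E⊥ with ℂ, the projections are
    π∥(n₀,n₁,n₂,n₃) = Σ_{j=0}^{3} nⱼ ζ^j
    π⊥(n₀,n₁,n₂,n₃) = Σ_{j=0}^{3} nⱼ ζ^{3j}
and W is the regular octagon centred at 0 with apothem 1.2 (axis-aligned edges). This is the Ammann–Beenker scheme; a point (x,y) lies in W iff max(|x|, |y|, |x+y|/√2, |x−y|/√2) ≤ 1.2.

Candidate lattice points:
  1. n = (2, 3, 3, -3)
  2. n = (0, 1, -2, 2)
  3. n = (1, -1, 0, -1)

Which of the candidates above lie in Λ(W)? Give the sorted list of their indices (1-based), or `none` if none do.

With ζ = e^{iπ/4} the internal vectors are ζ^0,ζ^3,ζ^6,ζ^9.
candidate 1: n = (2, 3, 3, -3) → π⊥ ≈ (-2.242641, -3.000000); max(|x|,|y|,|x±y|/√2) = 3.707107 > 1.2 ⇒ ∉ W
candidate 2: n = (0, 1, -2, 2) → π⊥ ≈ (+0.707107, +4.121320); max(|x|,|y|,|x±y|/√2) = 4.121320 > 1.2 ⇒ ∉ W
candidate 3: n = (1, -1, 0, -1) → π⊥ ≈ (+1.000000, -1.414214); max(|x|,|y|,|x±y|/√2) = 1.707107 > 1.2 ⇒ ∉ W

none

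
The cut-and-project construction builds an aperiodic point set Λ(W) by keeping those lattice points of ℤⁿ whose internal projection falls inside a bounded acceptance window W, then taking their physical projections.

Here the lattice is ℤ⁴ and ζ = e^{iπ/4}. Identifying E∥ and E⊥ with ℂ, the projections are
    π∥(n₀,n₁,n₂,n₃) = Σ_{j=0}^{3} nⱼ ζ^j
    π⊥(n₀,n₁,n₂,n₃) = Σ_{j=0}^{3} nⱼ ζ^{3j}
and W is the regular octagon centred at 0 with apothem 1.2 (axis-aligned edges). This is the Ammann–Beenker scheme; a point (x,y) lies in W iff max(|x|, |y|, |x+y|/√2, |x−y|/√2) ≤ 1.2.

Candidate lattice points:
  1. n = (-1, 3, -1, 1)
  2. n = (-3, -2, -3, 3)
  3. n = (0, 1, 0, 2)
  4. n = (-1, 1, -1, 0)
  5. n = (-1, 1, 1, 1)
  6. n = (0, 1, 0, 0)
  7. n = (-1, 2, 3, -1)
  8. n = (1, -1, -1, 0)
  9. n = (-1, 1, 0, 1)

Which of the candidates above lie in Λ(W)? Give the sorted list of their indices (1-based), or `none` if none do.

5, 6

Internal map: ζ^{3j} for j=0..3 gives (1,0), (−√2/2,√2/2), (0,−1), (√2/2,√2/2).
#1 (-1, 3, -1, 1): internal (-2.41421, 3.82843); octagon support 4.41421 vs apothem 1.2 → ∉ W
#2 (-3, -2, -3, 3): internal (0.53553, 3.70711); octagon support 3.70711 vs apothem 1.2 → ∉ W
#3 (0, 1, 0, 2): internal (0.70711, 2.12132); octagon support 2.12132 vs apothem 1.2 → ∉ W
#4 (-1, 1, -1, 0): internal (-1.70711, 1.70711); octagon support 2.41421 vs apothem 1.2 → ∉ W
#5 (-1, 1, 1, 1): internal (-1.00000, 0.41421); octagon support 1.00000 vs apothem 1.2 → ∈ W
#6 (0, 1, 0, 0): internal (-0.70711, 0.70711); octagon support 1.00000 vs apothem 1.2 → ∈ W
#7 (-1, 2, 3, -1): internal (-3.12132, -2.29289); octagon support 3.82843 vs apothem 1.2 → ∉ W
#8 (1, -1, -1, 0): internal (1.70711, 0.29289); octagon support 1.70711 vs apothem 1.2 → ∉ W
#9 (-1, 1, 0, 1): internal (-1.00000, 1.41421); octagon support 1.70711 vs apothem 1.2 → ∉ W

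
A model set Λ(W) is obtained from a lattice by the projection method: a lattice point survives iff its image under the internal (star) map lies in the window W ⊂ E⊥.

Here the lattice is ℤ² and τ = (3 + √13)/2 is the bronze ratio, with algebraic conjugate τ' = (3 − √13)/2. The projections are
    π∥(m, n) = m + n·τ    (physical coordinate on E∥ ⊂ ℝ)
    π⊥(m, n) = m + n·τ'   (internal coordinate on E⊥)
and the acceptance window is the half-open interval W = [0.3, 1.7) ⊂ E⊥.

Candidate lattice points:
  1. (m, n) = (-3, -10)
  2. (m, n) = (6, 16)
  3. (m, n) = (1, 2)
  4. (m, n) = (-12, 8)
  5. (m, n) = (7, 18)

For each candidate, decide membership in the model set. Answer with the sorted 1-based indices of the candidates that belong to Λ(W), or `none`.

2, 3, 5

τ' = (3−√13)/2 ≈ -0.302776.
[1] lift (-3,-10): star map gives 0.027756; window check 0.3 ≤ 0.027756 < 1.7 is false → out
[2] lift (6,16): star map gives 1.155590; window check 0.3 ≤ 1.155590 < 1.7 is true → IN Λ
[3] lift (1,2): star map gives 0.394449; window check 0.3 ≤ 0.394449 < 1.7 is true → IN Λ
[4] lift (-12,8): star map gives -14.422205; window check 0.3 ≤ -14.422205 < 1.7 is false → out
[5] lift (7,18): star map gives 1.550039; window check 0.3 ≤ 1.550039 < 1.7 is true → IN Λ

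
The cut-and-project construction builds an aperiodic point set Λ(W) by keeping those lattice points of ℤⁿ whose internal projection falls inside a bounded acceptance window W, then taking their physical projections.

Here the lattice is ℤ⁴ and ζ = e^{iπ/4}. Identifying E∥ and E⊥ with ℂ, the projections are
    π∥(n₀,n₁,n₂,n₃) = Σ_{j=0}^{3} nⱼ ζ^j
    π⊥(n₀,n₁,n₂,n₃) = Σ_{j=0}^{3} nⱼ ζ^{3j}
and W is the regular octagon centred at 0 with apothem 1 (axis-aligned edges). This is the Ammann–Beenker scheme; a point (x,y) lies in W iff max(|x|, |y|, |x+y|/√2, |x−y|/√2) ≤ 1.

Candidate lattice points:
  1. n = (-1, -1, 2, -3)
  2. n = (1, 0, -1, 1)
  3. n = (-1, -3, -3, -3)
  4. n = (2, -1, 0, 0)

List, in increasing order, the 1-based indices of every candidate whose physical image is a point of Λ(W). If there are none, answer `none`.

Internal map: ζ^{3j} for j=0..3 gives (1,0), (−√2/2,√2/2), (0,−1), (√2/2,√2/2).
#1 (-1, -1, 2, -3): internal (-2.414214, -4.828427); octagon support 5.121320 vs apothem 1 → ∉ W
#2 (1, 0, -1, 1): internal (1.707107, 1.707107); octagon support 2.414214 vs apothem 1 → ∉ W
#3 (-1, -3, -3, -3): internal (-1.000000, -1.242641); octagon support 1.585786 vs apothem 1 → ∉ W
#4 (2, -1, 0, 0): internal (2.707107, -0.707107); octagon support 2.707107 vs apothem 1 → ∉ W

none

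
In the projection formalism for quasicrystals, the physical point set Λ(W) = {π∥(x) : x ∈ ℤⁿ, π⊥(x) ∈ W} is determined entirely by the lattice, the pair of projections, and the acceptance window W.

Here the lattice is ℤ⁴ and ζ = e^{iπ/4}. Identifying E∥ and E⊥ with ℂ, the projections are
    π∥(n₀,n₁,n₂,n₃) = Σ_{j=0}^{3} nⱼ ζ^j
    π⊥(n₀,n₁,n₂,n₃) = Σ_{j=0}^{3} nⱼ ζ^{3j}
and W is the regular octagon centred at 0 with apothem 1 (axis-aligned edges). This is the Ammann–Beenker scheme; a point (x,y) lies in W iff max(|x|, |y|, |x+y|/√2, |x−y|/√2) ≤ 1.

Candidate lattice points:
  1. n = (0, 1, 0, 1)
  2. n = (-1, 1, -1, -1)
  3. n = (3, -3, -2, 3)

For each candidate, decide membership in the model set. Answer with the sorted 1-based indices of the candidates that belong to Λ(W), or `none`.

π⊥(n) = n₀ + n₁ζ³ + n₂ζ⁶ + n₃ζ⁹ where ζ = e^{iπ/4}.
candidate 1: n = (0, 1, 0, 1) → π⊥ ≈ (+0.00000, +1.41421); max(|x|,|y|,|x±y|/√2) = 1.41421 > 1 ⇒ ∉ W
candidate 2: n = (-1, 1, -1, -1) → π⊥ ≈ (-2.41421, +1.00000); max(|x|,|y|,|x±y|/√2) = 2.41421 > 1 ⇒ ∉ W
candidate 3: n = (3, -3, -2, 3) → π⊥ ≈ (+7.24264, +2.00000); max(|x|,|y|,|x±y|/√2) = 7.24264 > 1 ⇒ ∉ W

none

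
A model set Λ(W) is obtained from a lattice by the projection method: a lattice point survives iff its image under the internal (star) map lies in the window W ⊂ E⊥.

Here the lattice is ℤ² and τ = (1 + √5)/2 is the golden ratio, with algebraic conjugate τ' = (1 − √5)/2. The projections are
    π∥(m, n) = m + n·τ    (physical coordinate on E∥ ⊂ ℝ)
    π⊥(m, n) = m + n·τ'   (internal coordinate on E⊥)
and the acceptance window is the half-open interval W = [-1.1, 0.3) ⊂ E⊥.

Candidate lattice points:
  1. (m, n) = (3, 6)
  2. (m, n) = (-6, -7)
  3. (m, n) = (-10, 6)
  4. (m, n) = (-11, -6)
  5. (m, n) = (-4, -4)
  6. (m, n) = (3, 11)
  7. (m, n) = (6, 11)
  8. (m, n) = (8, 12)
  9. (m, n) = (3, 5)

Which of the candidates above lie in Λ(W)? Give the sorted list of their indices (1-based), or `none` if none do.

Numerically τ ≈ 1.618034 and τ' = −1/τ ≈ -0.618034.
[1] lift (3,6): star map gives -0.708204; window check -1.1 ≤ -0.708204 < 0.3 is true → IN Λ
[2] lift (-6,-7): star map gives -1.673762; window check -1.1 ≤ -1.673762 < 0.3 is false → out
[3] lift (-10,6): star map gives -13.708204; window check -1.1 ≤ -13.708204 < 0.3 is false → out
[4] lift (-11,-6): star map gives -7.291796; window check -1.1 ≤ -7.291796 < 0.3 is false → out
[5] lift (-4,-4): star map gives -1.527864; window check -1.1 ≤ -1.527864 < 0.3 is false → out
[6] lift (3,11): star map gives -3.798374; window check -1.1 ≤ -3.798374 < 0.3 is false → out
[7] lift (6,11): star map gives -0.798374; window check -1.1 ≤ -0.798374 < 0.3 is true → IN Λ
[8] lift (8,12): star map gives 0.583592; window check -1.1 ≤ 0.583592 < 0.3 is false → out
[9] lift (3,5): star map gives -0.090170; window check -1.1 ≤ -0.090170 < 0.3 is true → IN Λ

1, 7, 9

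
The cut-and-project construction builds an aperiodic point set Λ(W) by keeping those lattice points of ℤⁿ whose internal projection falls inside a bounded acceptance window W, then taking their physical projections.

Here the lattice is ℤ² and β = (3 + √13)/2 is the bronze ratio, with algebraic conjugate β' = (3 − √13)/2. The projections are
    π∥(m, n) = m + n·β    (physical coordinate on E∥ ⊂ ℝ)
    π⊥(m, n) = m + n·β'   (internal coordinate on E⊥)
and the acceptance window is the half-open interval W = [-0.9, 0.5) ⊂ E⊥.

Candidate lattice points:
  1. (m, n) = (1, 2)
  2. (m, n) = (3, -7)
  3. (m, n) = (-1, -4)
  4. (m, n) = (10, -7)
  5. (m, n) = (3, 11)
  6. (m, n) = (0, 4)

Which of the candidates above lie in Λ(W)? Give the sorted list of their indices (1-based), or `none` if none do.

1, 3, 5

Compute β' = (3−√13)/2 = -0.302776, so π⊥(m,n) = m -0.302776·n.
candidate 1: (m,n)=(1,2) → π∥ = 1+2·β ≈ 7.605551, π⊥ = 1+2·β' ≈ 0.394449 ∈ [-0.9, 0.5) ⇒ IN Λ
candidate 2: (m,n)=(3,-7) → π∥ = 3-7·β ≈ -20.119429, π⊥ = 3-7·β' ≈ 5.119429 ∉ [-0.9, 0.5) ⇒ out
candidate 3: (m,n)=(-1,-4) → π∥ = -1-4·β ≈ -14.211103, π⊥ = -1-4·β' ≈ 0.211103 ∈ [-0.9, 0.5) ⇒ IN Λ
candidate 4: (m,n)=(10,-7) → π∥ = 10-7·β ≈ -13.119429, π⊥ = 10-7·β' ≈ 12.119429 ∉ [-0.9, 0.5) ⇒ out
candidate 5: (m,n)=(3,11) → π∥ = 3+11·β ≈ 39.330532, π⊥ = 3+11·β' ≈ -0.330532 ∈ [-0.9, 0.5) ⇒ IN Λ
candidate 6: (m,n)=(0,4) → π∥ = 0+4·β ≈ 13.211103, π⊥ = 0+4·β' ≈ -1.211103 ∉ [-0.9, 0.5) ⇒ out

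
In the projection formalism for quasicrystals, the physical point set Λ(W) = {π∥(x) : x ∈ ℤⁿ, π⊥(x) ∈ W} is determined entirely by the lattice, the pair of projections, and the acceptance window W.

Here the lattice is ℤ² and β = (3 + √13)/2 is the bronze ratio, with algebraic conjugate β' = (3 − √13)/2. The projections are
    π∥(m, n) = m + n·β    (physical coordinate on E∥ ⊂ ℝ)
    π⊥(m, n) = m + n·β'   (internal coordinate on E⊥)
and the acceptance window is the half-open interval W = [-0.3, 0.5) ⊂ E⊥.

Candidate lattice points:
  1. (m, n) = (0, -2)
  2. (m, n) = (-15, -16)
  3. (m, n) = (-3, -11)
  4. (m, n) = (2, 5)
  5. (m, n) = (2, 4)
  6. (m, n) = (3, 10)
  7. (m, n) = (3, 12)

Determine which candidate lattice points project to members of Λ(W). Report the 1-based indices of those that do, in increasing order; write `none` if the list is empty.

3, 4, 6

Compute β' = (3−√13)/2 = -0.302776, so π⊥(m,n) = m -0.302776·n.
#1 (0,-2): internal coord 0 + (-2)·β' = +0.605551; +0.605551 ∉ [-0.3, 0.5) → out
#2 (-15,-16): internal coord -15 + (-16)·β' = -10.155590; -10.155590 ∉ [-0.3, 0.5) → out
#3 (-3,-11): internal coord -3 + (-11)·β' = +0.330532; +0.330532 ∈ [-0.3, 0.5) → IN Λ
#4 (2,5): internal coord 2 + (5)·β' = +0.486122; +0.486122 ∈ [-0.3, 0.5) → IN Λ
#5 (2,4): internal coord 2 + (4)·β' = +0.788897; +0.788897 ∉ [-0.3, 0.5) → out
#6 (3,10): internal coord 3 + (10)·β' = -0.027756; -0.027756 ∈ [-0.3, 0.5) → IN Λ
#7 (3,12): internal coord 3 + (12)·β' = -0.633308; -0.633308 ∉ [-0.3, 0.5) → out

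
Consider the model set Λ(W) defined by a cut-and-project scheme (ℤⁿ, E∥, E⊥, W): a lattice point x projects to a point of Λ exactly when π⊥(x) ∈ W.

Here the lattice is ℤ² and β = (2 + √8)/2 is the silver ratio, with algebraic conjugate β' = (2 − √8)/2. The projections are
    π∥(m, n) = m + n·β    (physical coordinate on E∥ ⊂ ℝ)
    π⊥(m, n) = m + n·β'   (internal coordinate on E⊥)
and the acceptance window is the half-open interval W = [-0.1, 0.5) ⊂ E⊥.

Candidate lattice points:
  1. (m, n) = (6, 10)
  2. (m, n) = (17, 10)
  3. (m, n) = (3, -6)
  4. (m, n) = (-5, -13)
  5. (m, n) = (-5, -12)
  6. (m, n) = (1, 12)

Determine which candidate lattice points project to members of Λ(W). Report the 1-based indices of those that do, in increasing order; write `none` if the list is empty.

β' = (2−√8)/2 ≈ -0.4142.
#1 (6,10): internal coord 6 + (10)·β' = +1.8579; +1.8579 ∉ [-0.1, 0.5) → out
#2 (17,10): internal coord 17 + (10)·β' = +12.8579; +12.8579 ∉ [-0.1, 0.5) → out
#3 (3,-6): internal coord 3 + (-6)·β' = +5.4853; +5.4853 ∉ [-0.1, 0.5) → out
#4 (-5,-13): internal coord -5 + (-13)·β' = +0.3848; +0.3848 ∈ [-0.1, 0.5) → IN Λ
#5 (-5,-12): internal coord -5 + (-12)·β' = -0.0294; -0.0294 ∈ [-0.1, 0.5) → IN Λ
#6 (1,12): internal coord 1 + (12)·β' = -3.9706; -3.9706 ∉ [-0.1, 0.5) → out

4, 5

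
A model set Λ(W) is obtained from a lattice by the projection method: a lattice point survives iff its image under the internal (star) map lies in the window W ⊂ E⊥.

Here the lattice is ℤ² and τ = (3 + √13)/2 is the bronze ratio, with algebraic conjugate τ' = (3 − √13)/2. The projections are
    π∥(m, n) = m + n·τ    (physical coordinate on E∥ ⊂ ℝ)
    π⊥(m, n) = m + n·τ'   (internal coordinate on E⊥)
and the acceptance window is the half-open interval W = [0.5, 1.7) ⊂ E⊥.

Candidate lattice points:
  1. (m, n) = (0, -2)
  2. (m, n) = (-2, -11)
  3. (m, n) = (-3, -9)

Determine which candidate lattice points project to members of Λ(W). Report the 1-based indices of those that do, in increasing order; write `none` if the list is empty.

1, 2

Numerically τ ≈ 3.3028 and τ' = −1/τ ≈ -0.3028.
candidate 1: (m,n)=(0,-2) → π∥ = 0-2·τ ≈ -6.6056, π⊥ = 0-2·τ' ≈ 0.6056 ∈ [0.5, 1.7) ⇒ IN Λ
candidate 2: (m,n)=(-2,-11) → π∥ = -2-11·τ ≈ -38.3305, π⊥ = -2-11·τ' ≈ 1.3305 ∈ [0.5, 1.7) ⇒ IN Λ
candidate 3: (m,n)=(-3,-9) → π∥ = -3-9·τ ≈ -32.7250, π⊥ = -3-9·τ' ≈ -0.2750 ∉ [0.5, 1.7) ⇒ out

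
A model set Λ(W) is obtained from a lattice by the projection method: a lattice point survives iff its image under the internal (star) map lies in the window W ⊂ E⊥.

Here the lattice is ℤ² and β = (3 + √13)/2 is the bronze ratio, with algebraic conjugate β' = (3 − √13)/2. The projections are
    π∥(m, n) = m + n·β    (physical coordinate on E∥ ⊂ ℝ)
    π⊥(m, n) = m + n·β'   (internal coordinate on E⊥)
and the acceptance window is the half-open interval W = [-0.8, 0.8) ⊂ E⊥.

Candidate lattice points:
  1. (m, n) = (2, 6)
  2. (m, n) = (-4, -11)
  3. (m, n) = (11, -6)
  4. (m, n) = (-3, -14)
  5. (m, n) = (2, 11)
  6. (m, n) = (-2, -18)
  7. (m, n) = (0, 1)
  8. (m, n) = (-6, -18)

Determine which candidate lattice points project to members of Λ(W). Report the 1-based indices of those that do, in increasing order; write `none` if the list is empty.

Compute β' = (3−√13)/2 = -0.3028, so π⊥(m,n) = m -0.3028·n.
#1 (2,6): internal coord 2 + (6)·β' = +0.1833; +0.1833 ∈ [-0.8, 0.8) → IN Λ
#2 (-4,-11): internal coord -4 + (-11)·β' = -0.6695; -0.6695 ∈ [-0.8, 0.8) → IN Λ
#3 (11,-6): internal coord 11 + (-6)·β' = +12.8167; +12.8167 ∉ [-0.8, 0.8) → out
#4 (-3,-14): internal coord -3 + (-14)·β' = +1.2389; +1.2389 ∉ [-0.8, 0.8) → out
#5 (2,11): internal coord 2 + (11)·β' = -1.3305; -1.3305 ∉ [-0.8, 0.8) → out
#6 (-2,-18): internal coord -2 + (-18)·β' = +3.4500; +3.4500 ∉ [-0.8, 0.8) → out
#7 (0,1): internal coord 0 + (1)·β' = -0.3028; -0.3028 ∈ [-0.8, 0.8) → IN Λ
#8 (-6,-18): internal coord -6 + (-18)·β' = -0.5500; -0.5500 ∈ [-0.8, 0.8) → IN Λ

1, 2, 7, 8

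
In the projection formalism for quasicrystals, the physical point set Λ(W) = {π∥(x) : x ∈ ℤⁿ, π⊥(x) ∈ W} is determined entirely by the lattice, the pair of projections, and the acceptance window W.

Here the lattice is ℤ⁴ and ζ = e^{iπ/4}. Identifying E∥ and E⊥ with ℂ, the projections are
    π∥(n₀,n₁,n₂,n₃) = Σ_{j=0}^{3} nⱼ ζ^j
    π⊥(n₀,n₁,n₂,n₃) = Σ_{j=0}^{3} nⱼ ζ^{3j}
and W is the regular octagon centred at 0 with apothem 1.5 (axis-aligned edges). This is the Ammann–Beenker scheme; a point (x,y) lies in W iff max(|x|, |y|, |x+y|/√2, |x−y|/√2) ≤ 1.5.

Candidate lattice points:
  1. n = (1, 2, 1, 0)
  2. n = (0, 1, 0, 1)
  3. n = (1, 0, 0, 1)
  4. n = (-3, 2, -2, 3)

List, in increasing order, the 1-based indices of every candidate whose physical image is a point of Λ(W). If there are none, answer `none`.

1, 2

With ζ = e^{iπ/4} the internal vectors are ζ^0,ζ^3,ζ^6,ζ^9.
candidate 1: n = (1, 2, 1, 0) → π⊥ ≈ (-0.41421, +0.41421); max(|x|,|y|,|x±y|/√2) = 0.58579 ≤ 1.5 ⇒ ∈ W
candidate 2: n = (0, 1, 0, 1) → π⊥ ≈ (+0.00000, +1.41421); max(|x|,|y|,|x±y|/√2) = 1.41421 ≤ 1.5 ⇒ ∈ W
candidate 3: n = (1, 0, 0, 1) → π⊥ ≈ (+1.70711, +0.70711); max(|x|,|y|,|x±y|/√2) = 1.70711 > 1.5 ⇒ ∉ W
candidate 4: n = (-3, 2, -2, 3) → π⊥ ≈ (-2.29289, +5.53553); max(|x|,|y|,|x±y|/√2) = 5.53553 > 1.5 ⇒ ∉ W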